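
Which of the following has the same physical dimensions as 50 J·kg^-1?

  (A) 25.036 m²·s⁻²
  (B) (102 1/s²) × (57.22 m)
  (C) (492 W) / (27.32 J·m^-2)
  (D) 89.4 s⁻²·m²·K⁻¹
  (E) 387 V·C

Reference: J·kg⁻¹ = N·m·kg⁻¹ = m²·s⁻².
Each option:
  (A) m²·s⁻²  ← same
  (B) [s⁻²] · [m] = m·s⁻²
  (C) [kg·m²·s⁻³] / [kg·s⁻²] = m²·s⁻¹
  (D) m²·s⁻²·K⁻¹
  (E) C·V = s·A·J·C⁻¹ = kg·m²·s⁻²
Only (A) matches m²·s⁻².

(A)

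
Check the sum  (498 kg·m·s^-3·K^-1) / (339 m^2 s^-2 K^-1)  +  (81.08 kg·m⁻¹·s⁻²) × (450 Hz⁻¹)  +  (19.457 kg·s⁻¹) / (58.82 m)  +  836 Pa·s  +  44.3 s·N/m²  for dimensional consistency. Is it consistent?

Expand each in SI base units:
  (498 kg·m·s^-3·K^-1) / (339 m^2 s^-2 K^-1):  [kg·m·s⁻³·K⁻¹] / [m²·s⁻²·K⁻¹] = kg·m⁻¹·s⁻¹
  (81.08 kg·m⁻¹·s⁻²) × (450 Hz⁻¹):  [kg·m⁻¹·s⁻²] · [s] = kg·m⁻¹·s⁻¹
  (19.457 kg·s⁻¹) / (58.82 m):  [kg·s⁻¹] / [m] = kg·m⁻¹·s⁻¹
  836 Pa·s:  Pa·s = N·m⁻²·s = kg·m⁻¹·s⁻¹
  44.3 s·N/m²:  N·s·m⁻² = kg·m·s⁻²·s·m⁻² = kg·m⁻¹·s⁻¹
Every term reduces to kg·m⁻¹·s⁻¹.

Yes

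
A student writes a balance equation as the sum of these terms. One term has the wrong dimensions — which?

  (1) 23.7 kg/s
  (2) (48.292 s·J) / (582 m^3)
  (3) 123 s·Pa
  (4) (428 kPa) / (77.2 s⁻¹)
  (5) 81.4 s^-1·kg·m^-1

Expand each in SI base units:
  (1) kg·s⁻¹
  (2) [kg·m²·s⁻¹] / [m³] = kg·m⁻¹·s⁻¹
  (3) Pa·s = N·m⁻²·s = kg·m⁻¹·s⁻¹
  (4) [kg·m⁻¹·s⁻²] / [s⁻¹] = kg·m⁻¹·s⁻¹
  (5) kg·m⁻¹·s⁻¹
All reduce to kg·m⁻¹·s⁻¹ except (1), which is kg·s⁻¹.

(1)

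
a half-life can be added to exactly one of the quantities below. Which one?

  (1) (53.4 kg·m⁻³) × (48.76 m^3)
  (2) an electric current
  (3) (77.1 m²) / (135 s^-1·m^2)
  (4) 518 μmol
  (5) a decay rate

(3)

Reference: [half-life] = s.
Each option:
  (1) [kg·m⁻³] · [m³] = kg
  (2) [electric current] = A
  (3) [m²] / [m²·s⁻¹] = s  ← same
  (4) mol
  (5) [decay rate] = s⁻¹
Only (3) matches s.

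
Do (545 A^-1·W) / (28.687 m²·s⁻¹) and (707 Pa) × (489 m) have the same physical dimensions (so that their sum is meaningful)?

No

Work out the base dimensions of each:
  (545 A^-1·W) / (28.687 m²·s⁻¹):  [kg·m²·s⁻³·A⁻¹] / [m²·s⁻¹] = kg·s⁻²·A⁻¹
  (707 Pa) × (489 m):  [kg·m⁻¹·s⁻²] · [m] = kg·s⁻²
kg·s⁻²·A⁻¹ ≠ kg·s⁻², so they cannot be added.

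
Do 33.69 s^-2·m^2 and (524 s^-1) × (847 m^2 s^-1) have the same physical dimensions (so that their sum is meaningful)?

Yes

Reduce each to base SI dimensions:
  33.69 s^-2·m^2:  m²·s⁻²
  (524 s^-1) × (847 m^2 s^-1):  [s⁻¹] · [m²·s⁻¹] = m²·s⁻²
Both are m²·s⁻², so they have the same dimensions and can be added.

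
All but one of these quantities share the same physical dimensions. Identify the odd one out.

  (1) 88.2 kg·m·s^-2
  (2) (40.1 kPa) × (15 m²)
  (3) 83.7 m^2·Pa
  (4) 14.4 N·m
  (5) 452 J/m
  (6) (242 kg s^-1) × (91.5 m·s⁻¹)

In SI base units:
  (1) kg·m·s⁻²
  (2) [kg·m⁻¹·s⁻²] · [m²] = kg·m·s⁻²
  (3) Pa·m² = N·m⁻²·m² = kg·m·s⁻²
  (4) N·m = kg·m·s⁻²·m = kg·m²·s⁻²
  (5) J·m⁻¹ = N·m·m⁻¹ = kg·m·s⁻²
  (6) [kg·s⁻¹] · [m·s⁻¹] = kg·m·s⁻²
All reduce to kg·m·s⁻² except (4), which is kg·m²·s⁻².

(4)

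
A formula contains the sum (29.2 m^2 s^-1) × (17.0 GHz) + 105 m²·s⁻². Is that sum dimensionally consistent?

Work out the base dimensions of each:
  (29.2 m^2 s^-1) × (17.0 GHz):  [m²·s⁻¹] · [s⁻¹] = m²·s⁻²
  105 m²·s⁻²:  m²·s⁻²
Both are m²·s⁻², so they have the same dimensions and can be added.

Yes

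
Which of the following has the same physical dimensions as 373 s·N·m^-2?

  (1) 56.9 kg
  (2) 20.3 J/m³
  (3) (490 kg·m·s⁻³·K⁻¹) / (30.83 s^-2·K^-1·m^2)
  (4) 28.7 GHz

Reference: N·s·m⁻² = kg·m·s⁻²·s·m⁻² = kg·m⁻¹·s⁻¹.
Each option:
  (1) kg
  (2) J·m⁻³ = N·m·m⁻³ = kg·m⁻¹·s⁻²
  (3) [kg·m·s⁻³·K⁻¹] / [m²·s⁻²·K⁻¹] = kg·m⁻¹·s⁻¹  ← same
  (4) Hz = s⁻¹
Only (3) matches kg·m⁻¹·s⁻¹.

(3)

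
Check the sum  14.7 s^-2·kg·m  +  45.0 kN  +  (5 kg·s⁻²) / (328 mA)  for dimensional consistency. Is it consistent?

Expand each in SI base units:
  14.7 s^-2·kg·m:  kg·m·s⁻²
  45.0 kN:  N = kg·m·s⁻²
  (5 kg·s⁻²) / (328 mA):  [kg·s⁻²] / [A] = kg·s⁻²·A⁻¹
The terms do not share a single dimension (kg·m·s⁻² vs kg·s⁻²·A⁻¹).

No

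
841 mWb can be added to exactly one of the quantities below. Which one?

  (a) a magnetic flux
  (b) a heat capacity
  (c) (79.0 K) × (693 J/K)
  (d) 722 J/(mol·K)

(a)

Reference: Wb = V·s = kg·m²·s⁻²·A⁻¹.
Each option:
  (a) [magnetic flux] = kg·m²·s⁻²·A⁻¹  ← same
  (b) [heat capacity] = kg·m²·s⁻²·K⁻¹
  (c) [K] · [kg·m²·s⁻²·K⁻¹] = kg·m²·s⁻²
  (d) J·mol⁻¹·K⁻¹ = N·m·mol⁻¹·K⁻¹ = kg·m²·s⁻²·K⁻¹·mol⁻¹
Only (a) matches kg·m²·s⁻²·A⁻¹.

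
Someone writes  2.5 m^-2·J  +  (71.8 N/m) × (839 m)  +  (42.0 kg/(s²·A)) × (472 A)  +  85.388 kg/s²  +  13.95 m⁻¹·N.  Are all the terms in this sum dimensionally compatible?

No

Dimensions:
  2.5 m^-2·J:  J·m⁻² = N·m·m⁻² = kg·s⁻²
  (71.8 N/m) × (839 m):  [kg·s⁻²] · [m] = kg·m·s⁻²
  (42.0 kg/(s²·A)) × (472 A):  [kg·s⁻²·A⁻¹] · [A] = kg·s⁻²
  85.388 kg/s²:  kg·s⁻²
  13.95 m⁻¹·N:  N·m⁻¹ = kg·m·s⁻²·m⁻¹ = kg·s⁻²
The terms do not share a single dimension (kg·m·s⁻² vs kg·s⁻²).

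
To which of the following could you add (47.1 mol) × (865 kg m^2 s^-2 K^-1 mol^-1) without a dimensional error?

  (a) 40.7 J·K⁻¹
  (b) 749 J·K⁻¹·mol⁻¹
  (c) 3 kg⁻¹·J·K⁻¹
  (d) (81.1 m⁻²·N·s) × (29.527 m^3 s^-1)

(a)

Reference: [mol] · [kg·m²·s⁻²·K⁻¹·mol⁻¹] = kg·m²·s⁻²·K⁻¹.
Each option:
  (a) J·K⁻¹ = N·m·K⁻¹ = kg·m²·s⁻²·K⁻¹  ← same
  (b) J·mol⁻¹·K⁻¹ = N·m·mol⁻¹·K⁻¹ = kg·m²·s⁻²·K⁻¹·mol⁻¹
  (c) J·kg⁻¹·K⁻¹ = N·m·kg⁻¹·K⁻¹ = m²·s⁻²·K⁻¹
  (d) [kg·m⁻¹·s⁻¹] · [m³·s⁻¹] = kg·m²·s⁻²
Only (a) matches kg·m²·s⁻²·K⁻¹.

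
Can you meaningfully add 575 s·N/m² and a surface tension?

No

Expand each in SI base units:
  575 s·N/m²:  N·s·m⁻² = kg·m·s⁻²·s·m⁻² = kg·m⁻¹·s⁻¹
  a surface tension:  [surface tension] = kg·s⁻²
kg·m⁻¹·s⁻¹ ≠ kg·s⁻², so they cannot be added.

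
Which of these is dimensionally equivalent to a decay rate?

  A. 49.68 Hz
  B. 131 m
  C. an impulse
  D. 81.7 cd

A.

Reference: [decay rate] = s⁻¹.
Each option:
  A. Hz = s⁻¹  ← same
  B. m
  C. [impulse] = kg·m·s⁻¹
  D. cd
Only A. matches s⁻¹.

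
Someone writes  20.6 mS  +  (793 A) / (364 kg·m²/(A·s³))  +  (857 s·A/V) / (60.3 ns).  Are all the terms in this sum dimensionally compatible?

Yes

In SI base units:
  20.6 mS:  S = Ω⁻¹ = kg⁻¹·m⁻²·s³·A²
  (793 A) / (364 kg·m²/(A·s³)):  [A] / [kg·m²·s⁻³·A⁻¹] = kg⁻¹·m⁻²·s³·A²
  (857 s·A/V) / (60.3 ns):  [kg⁻¹·m⁻²·s⁴·A²] / [s] = kg⁻¹·m⁻²·s³·A²
Every term reduces to kg⁻¹·m⁻²·s³·A².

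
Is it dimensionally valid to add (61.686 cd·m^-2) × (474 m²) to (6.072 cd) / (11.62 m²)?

No

In SI base units:
  (61.686 cd·m^-2) × (474 m²):  [m⁻²·cd] · [m²] = cd
  (6.072 cd) / (11.62 m²):  [cd] / [m²] = m⁻²·cd
cd ≠ m⁻²·cd, so they cannot be added.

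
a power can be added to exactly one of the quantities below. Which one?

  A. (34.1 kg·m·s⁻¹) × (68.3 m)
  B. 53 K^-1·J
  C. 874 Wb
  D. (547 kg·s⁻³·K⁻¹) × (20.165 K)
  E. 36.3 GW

Reference: [power] = kg·m²·s⁻³.
Each option:
  A. [kg·m·s⁻¹] · [m] = kg·m²·s⁻¹
  B. J·K⁻¹ = N·m·K⁻¹ = kg·m²·s⁻²·K⁻¹
  C. Wb = V·s = kg·m²·s⁻²·A⁻¹
  D. [kg·s⁻³·K⁻¹] · [K] = kg·s⁻³
  E. W = J·s⁻¹ = kg·m²·s⁻³  ← same
Only E. matches kg·m²·s⁻³.

E.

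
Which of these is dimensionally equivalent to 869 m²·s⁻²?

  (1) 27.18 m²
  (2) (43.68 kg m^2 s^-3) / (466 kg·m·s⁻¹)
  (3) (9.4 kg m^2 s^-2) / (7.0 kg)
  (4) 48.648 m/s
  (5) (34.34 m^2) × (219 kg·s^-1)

Reference: m²·s⁻².
Each option:
  (1) m²
  (2) [kg·m²·s⁻³] / [kg·m·s⁻¹] = m·s⁻²
  (3) [kg·m²·s⁻²] / [kg] = m²·s⁻²  ← same
  (4) m·s⁻¹
  (5) [m²] · [kg·s⁻¹] = kg·m²·s⁻¹
Only (3) matches m²·s⁻².

(3)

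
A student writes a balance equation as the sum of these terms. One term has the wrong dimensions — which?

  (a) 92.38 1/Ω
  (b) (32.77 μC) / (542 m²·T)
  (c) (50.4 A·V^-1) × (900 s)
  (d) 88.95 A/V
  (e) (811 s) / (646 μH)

Expand each in SI base units:
  (a) Ω⁻¹ = (V·A⁻¹)⁻¹ = kg⁻¹·m⁻²·s³·A²
  (b) [s·A] / [kg·m²·s⁻²·A⁻¹] = kg⁻¹·m⁻²·s³·A²
  (c) [kg⁻¹·m⁻²·s³·A²] · [s] = kg⁻¹·m⁻²·s⁴·A²
  (d) A·V⁻¹ = A·(J·C⁻¹)⁻¹ = kg⁻¹·m⁻²·s³·A²
  (e) [s] / [kg·m²·s⁻²·A⁻²] = kg⁻¹·m⁻²·s³·A²
All reduce to kg⁻¹·m⁻²·s³·A² except (c), which is kg⁻¹·m⁻²·s⁴·A².

(c)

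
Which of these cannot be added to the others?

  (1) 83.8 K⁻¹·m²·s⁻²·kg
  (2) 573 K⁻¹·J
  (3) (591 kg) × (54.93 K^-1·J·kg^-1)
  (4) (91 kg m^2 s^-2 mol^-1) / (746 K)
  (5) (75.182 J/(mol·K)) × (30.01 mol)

Reduce each to base SI dimensions:
  (1) kg·m²·s⁻²·K⁻¹
  (2) J·K⁻¹ = N·m·K⁻¹ = kg·m²·s⁻²·K⁻¹
  (3) [kg] · [m²·s⁻²·K⁻¹] = kg·m²·s⁻²·K⁻¹
  (4) [kg·m²·s⁻²·mol⁻¹] / [K] = kg·m²·s⁻²·K⁻¹·mol⁻¹
  (5) [kg·m²·s⁻²·K⁻¹·mol⁻¹] · [mol] = kg·m²·s⁻²·K⁻¹
All reduce to kg·m²·s⁻²·K⁻¹ except (4), which is kg·m²·s⁻²·K⁻¹·mol⁻¹.

(4)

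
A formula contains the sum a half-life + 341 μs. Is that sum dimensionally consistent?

Dimensions:
  a half-life:  [half-life] = s
  341 μs:  s
Both are s, so they have the same dimensions and can be added.

Yes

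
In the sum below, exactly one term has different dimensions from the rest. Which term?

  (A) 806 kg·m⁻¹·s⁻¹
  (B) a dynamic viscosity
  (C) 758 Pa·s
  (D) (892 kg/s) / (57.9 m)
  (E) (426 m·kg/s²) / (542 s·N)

Reduce each to base SI dimensions:
  (A) kg·m⁻¹·s⁻¹
  (B) [dynamic viscosity] = kg·m⁻¹·s⁻¹
  (C) Pa·s = N·m⁻²·s = kg·m⁻¹·s⁻¹
  (D) [kg·s⁻¹] / [m] = kg·m⁻¹·s⁻¹
  (E) [kg·m·s⁻²] / [kg·m·s⁻¹] = s⁻¹
All reduce to kg·m⁻¹·s⁻¹ except (E), which is s⁻¹.

(E)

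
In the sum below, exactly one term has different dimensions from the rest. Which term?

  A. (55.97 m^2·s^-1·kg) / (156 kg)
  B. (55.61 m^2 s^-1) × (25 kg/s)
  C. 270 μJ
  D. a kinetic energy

A.

In SI base units:
  A. [kg·m²·s⁻¹] / [kg] = m²·s⁻¹
  B. [m²·s⁻¹] · [kg·s⁻¹] = kg·m²·s⁻²
  C. J = N·m = kg·m²·s⁻²
  D. [kinetic energy] = kg·m²·s⁻²
All reduce to kg·m²·s⁻² except A., which is m²·s⁻¹.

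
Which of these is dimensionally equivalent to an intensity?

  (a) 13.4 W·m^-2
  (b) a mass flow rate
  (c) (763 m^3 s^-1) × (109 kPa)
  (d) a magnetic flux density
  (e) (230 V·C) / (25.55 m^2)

Reference: [intensity] = kg·s⁻³.
Each option:
  (a) W·m⁻² = J·s⁻¹·m⁻² = kg·s⁻³  ← same
  (b) [mass flow rate] = kg·s⁻¹
  (c) [m³·s⁻¹] · [kg·m⁻¹·s⁻²] = kg·m²·s⁻³
  (d) [magnetic flux density] = kg·s⁻²·A⁻¹
  (e) [kg·m²·s⁻²] / [m²] = kg·s⁻²
Only (a) matches kg·s⁻³.

(a)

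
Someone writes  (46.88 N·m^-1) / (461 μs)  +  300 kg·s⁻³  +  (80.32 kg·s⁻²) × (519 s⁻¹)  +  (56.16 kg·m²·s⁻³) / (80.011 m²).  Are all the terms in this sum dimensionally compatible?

Work out the base dimensions of each:
  (46.88 N·m^-1) / (461 μs):  [kg·s⁻²] / [s] = kg·s⁻³
  300 kg·s⁻³:  kg·s⁻³
  (80.32 kg·s⁻²) × (519 s⁻¹):  [kg·s⁻²] · [s⁻¹] = kg·s⁻³
  (56.16 kg·m²·s⁻³) / (80.011 m²):  [kg·m²·s⁻³] / [m²] = kg·s⁻³
Every term reduces to kg·s⁻³.

Yes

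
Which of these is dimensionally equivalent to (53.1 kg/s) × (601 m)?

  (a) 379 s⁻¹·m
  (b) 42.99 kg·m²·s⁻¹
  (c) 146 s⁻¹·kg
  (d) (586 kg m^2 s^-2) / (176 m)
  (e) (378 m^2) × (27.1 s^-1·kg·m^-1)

(e)

Reference: [kg·s⁻¹] · [m] = kg·m·s⁻¹.
Each option:
  (a) m·s⁻¹
  (b) kg·m²·s⁻¹
  (c) kg·s⁻¹
  (d) [kg·m²·s⁻²] / [m] = kg·m·s⁻²
  (e) [m²] · [kg·m⁻¹·s⁻¹] = kg·m·s⁻¹  ← same
Only (e) matches kg·m·s⁻¹.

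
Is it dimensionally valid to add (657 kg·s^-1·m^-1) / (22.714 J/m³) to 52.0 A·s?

No

Reduce each to base SI dimensions:
  (657 kg·s^-1·m^-1) / (22.714 J/m³):  [kg·m⁻¹·s⁻¹] / [kg·m⁻¹·s⁻²] = s
  52.0 A·s:  A·s = s·A
s ≠ s·A, so they cannot be added.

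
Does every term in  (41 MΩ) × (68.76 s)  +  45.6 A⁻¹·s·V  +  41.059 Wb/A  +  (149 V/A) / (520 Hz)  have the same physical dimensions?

Yes

Reduce each to base SI dimensions:
  (41 MΩ) × (68.76 s):  [kg·m²·s⁻³·A⁻²] · [s] = kg·m²·s⁻²·A⁻²
  45.6 A⁻¹·s·V:  V·s·A⁻¹ = J·C⁻¹·s·A⁻¹ = kg·m²·s⁻²·A⁻²
  41.059 Wb/A:  Wb·A⁻¹ = V·s·A⁻¹ = kg·m²·s⁻²·A⁻²
  (149 V/A) / (520 Hz):  [kg·m²·s⁻³·A⁻²] / [s⁻¹] = kg·m²·s⁻²·A⁻²
Every term reduces to kg·m²·s⁻²·A⁻².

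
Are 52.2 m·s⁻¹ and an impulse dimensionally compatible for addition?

Reduce each to base SI dimensions:
  52.2 m·s⁻¹:  m·s⁻¹
  an impulse:  [impulse] = kg·m·s⁻¹
m·s⁻¹ ≠ kg·m·s⁻¹, so they cannot be added.

No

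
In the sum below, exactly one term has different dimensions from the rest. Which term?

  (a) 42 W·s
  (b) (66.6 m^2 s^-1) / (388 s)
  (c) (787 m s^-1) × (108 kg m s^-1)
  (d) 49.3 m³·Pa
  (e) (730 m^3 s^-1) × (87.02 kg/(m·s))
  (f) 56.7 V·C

(b)

Work out the base dimensions of each:
  (a) W·s = J·s⁻¹·s = kg·m²·s⁻²
  (b) [m²·s⁻¹] / [s] = m²·s⁻²
  (c) [m·s⁻¹] · [kg·m·s⁻¹] = kg·m²·s⁻²
  (d) Pa·m³ = N·m⁻²·m³ = kg·m²·s⁻²
  (e) [m³·s⁻¹] · [kg·m⁻¹·s⁻¹] = kg·m²·s⁻²
  (f) C·V = s·A·J·C⁻¹ = kg·m²·s⁻²
All reduce to kg·m²·s⁻² except (b), which is m²·s⁻².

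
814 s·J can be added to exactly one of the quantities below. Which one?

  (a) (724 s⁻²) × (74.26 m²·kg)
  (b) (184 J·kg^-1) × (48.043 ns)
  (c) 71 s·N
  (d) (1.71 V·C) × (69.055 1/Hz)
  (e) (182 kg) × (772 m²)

(d)

Reference: J·s = N·m·s = kg·m²·s⁻¹.
Each option:
  (a) [s⁻²] · [kg·m²] = kg·m²·s⁻²
  (b) [m²·s⁻²] · [s] = m²·s⁻¹
  (c) N·s = kg·m·s⁻²·s = kg·m·s⁻¹
  (d) [kg·m²·s⁻²] · [s] = kg·m²·s⁻¹  ← same
  (e) [kg] · [m²] = kg·m²
Only (d) matches kg·m²·s⁻¹.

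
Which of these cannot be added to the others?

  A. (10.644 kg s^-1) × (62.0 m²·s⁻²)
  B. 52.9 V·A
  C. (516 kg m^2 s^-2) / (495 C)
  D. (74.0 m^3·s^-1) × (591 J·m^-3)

Expand each in SI base units:
  A. [kg·s⁻¹] · [m²·s⁻²] = kg·m²·s⁻³
  B. V·A = J·C⁻¹·A = kg·m²·s⁻³
  C. [kg·m²·s⁻²] / [s·A] = kg·m²·s⁻³·A⁻¹
  D. [m³·s⁻¹] · [kg·m⁻¹·s⁻²] = kg·m²·s⁻³
All reduce to kg·m²·s⁻³ except C., which is kg·m²·s⁻³·A⁻¹.

C.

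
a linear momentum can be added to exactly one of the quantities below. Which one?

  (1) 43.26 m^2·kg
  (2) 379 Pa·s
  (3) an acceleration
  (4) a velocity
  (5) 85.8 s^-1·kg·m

(5)

Reference: [linear momentum] = kg·m·s⁻¹.
Each option:
  (1) kg·m²
  (2) Pa·s = N·m⁻²·s = kg·m⁻¹·s⁻¹
  (3) [acceleration] = m·s⁻²
  (4) [velocity] = m·s⁻¹
  (5) kg·m·s⁻¹  ← same
Only (5) matches kg·m·s⁻¹.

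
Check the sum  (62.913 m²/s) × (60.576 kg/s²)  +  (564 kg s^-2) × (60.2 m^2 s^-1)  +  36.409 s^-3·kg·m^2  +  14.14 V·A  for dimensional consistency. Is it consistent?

Work out the base dimensions of each:
  (62.913 m²/s) × (60.576 kg/s²):  [m²·s⁻¹] · [kg·s⁻²] = kg·m²·s⁻³
  (564 kg s^-2) × (60.2 m^2 s^-1):  [kg·s⁻²] · [m²·s⁻¹] = kg·m²·s⁻³
  36.409 s^-3·kg·m^2:  kg·m²·s⁻³
  14.14 V·A:  V·A = J·C⁻¹·A = kg·m²·s⁻³
Every term reduces to kg·m²·s⁻³.

Yes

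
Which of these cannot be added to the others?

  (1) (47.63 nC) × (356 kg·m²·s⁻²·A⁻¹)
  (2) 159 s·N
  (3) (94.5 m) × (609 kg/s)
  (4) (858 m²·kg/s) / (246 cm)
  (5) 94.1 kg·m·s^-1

(1)

Expand each in SI base units:
  (1) [s·A] · [kg·m²·s⁻²·A⁻¹] = kg·m²·s⁻¹
  (2) N·s = kg·m·s⁻²·s = kg·m·s⁻¹
  (3) [m] · [kg·s⁻¹] = kg·m·s⁻¹
  (4) [kg·m²·s⁻¹] / [m] = kg·m·s⁻¹
  (5) kg·m·s⁻¹
All reduce to kg·m·s⁻¹ except (1), which is kg·m²·s⁻¹.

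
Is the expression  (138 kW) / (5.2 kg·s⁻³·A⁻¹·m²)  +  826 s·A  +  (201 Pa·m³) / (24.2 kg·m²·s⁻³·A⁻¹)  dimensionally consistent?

Reduce each to base SI dimensions:
  (138 kW) / (5.2 kg·s⁻³·A⁻¹·m²):  [kg·m²·s⁻³] / [kg·m²·s⁻³·A⁻¹] = A
  826 s·A:  A·s = s·A
  (201 Pa·m³) / (24.2 kg·m²·s⁻³·A⁻¹):  [kg·m²·s⁻²] / [kg·m²·s⁻³·A⁻¹] = s·A
The terms do not share a single dimension (A vs s·A).

No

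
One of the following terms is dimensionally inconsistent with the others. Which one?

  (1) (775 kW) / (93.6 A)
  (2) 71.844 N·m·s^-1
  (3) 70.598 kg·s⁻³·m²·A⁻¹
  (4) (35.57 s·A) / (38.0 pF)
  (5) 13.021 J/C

(2)

In SI base units:
  (1) [kg·m²·s⁻³] / [A] = kg·m²·s⁻³·A⁻¹
  (2) N·m·s⁻¹ = kg·m·s⁻²·m·s⁻¹ = kg·m²·s⁻³
  (3) kg·m²·s⁻³·A⁻¹
  (4) [s·A] / [kg⁻¹·m⁻²·s⁴·A²] = kg·m²·s⁻³·A⁻¹
  (5) J·C⁻¹ = N·m·(s·A)⁻¹ = kg·m²·s⁻³·A⁻¹
All reduce to kg·m²·s⁻³·A⁻¹ except (2), which is kg·m²·s⁻³.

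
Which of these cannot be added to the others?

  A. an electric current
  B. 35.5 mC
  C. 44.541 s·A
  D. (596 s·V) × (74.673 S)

A.

Reduce each to base SI dimensions:
  A. [electric current] = A
  B. C = s·A
  C. A·s = s·A
  D. [kg·m²·s⁻²·A⁻¹] · [kg⁻¹·m⁻²·s³·A²] = s·A
All reduce to s·A except A., which is A.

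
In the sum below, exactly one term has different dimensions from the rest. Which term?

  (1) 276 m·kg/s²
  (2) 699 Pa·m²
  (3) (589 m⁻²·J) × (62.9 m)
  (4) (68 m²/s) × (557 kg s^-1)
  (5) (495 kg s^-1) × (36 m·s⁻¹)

(4)

Reduce each to base SI dimensions:
  (1) kg·m·s⁻²
  (2) Pa·m² = N·m⁻²·m² = kg·m·s⁻²
  (3) [kg·s⁻²] · [m] = kg·m·s⁻²
  (4) [m²·s⁻¹] · [kg·s⁻¹] = kg·m²·s⁻²
  (5) [kg·s⁻¹] · [m·s⁻¹] = kg·m·s⁻²
All reduce to kg·m·s⁻² except (4), which is kg·m²·s⁻².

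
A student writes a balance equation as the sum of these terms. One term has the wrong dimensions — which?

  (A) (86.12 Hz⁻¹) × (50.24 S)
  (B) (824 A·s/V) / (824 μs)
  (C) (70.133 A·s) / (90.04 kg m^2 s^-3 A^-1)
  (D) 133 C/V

(B)

Work out the base dimensions of each:
  (A) [s] · [kg⁻¹·m⁻²·s³·A²] = kg⁻¹·m⁻²·s⁴·A²
  (B) [kg⁻¹·m⁻²·s⁴·A²] / [s] = kg⁻¹·m⁻²·s³·A²
  (C) [s·A] / [kg·m²·s⁻³·A⁻¹] = kg⁻¹·m⁻²·s⁴·A²
  (D) C·V⁻¹ = s·A·(J·C⁻¹)⁻¹ = kg⁻¹·m⁻²·s⁴·A²
All reduce to kg⁻¹·m⁻²·s⁴·A² except (B), which is kg⁻¹·m⁻²·s³·A².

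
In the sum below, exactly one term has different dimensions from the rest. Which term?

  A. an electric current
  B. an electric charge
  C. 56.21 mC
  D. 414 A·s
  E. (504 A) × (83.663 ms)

A.

Work out the base dimensions of each:
  A. [electric current] = A
  B. [electric charge] = s·A
  C. C = s·A
  D. A·s = s·A
  E. [A] · [s] = s·A
All reduce to s·A except A., which is A.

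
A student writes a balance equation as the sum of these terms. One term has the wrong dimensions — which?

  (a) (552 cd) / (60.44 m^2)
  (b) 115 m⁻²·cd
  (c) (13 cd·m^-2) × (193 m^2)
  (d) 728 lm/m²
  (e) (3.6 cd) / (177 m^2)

(c)

Dimensions:
  (a) [cd] / [m²] = m⁻²·cd
  (b) cd·m⁻² = m⁻²·cd
  (c) [m⁻²·cd] · [m²] = cd
  (d) lm·m⁻² = cd·m⁻² = m⁻²·cd
  (e) [cd] / [m²] = m⁻²·cd
All reduce to m⁻²·cd except (c), which is cd.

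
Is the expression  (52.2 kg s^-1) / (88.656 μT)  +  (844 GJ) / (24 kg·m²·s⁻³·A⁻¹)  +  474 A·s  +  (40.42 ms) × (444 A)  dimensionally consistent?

Reduce each to base SI dimensions:
  (52.2 kg s^-1) / (88.656 μT):  [kg·s⁻¹] / [kg·s⁻²·A⁻¹] = s·A
  (844 GJ) / (24 kg·m²·s⁻³·A⁻¹):  [kg·m²·s⁻²] / [kg·m²·s⁻³·A⁻¹] = s·A
  474 A·s:  A·s = s·A
  (40.42 ms) × (444 A):  [s] · [A] = s·A
Every term reduces to s·A.

Yes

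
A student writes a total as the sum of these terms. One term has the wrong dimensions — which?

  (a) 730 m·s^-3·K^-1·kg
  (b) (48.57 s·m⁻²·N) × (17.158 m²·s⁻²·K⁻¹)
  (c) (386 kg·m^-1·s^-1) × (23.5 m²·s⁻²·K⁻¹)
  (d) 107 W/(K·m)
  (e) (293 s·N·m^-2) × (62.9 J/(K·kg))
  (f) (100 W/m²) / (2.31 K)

Work out the base dimensions of each:
  (a) kg·m·s⁻³·K⁻¹
  (b) [kg·m⁻¹·s⁻¹] · [m²·s⁻²·K⁻¹] = kg·m·s⁻³·K⁻¹
  (c) [kg·m⁻¹·s⁻¹] · [m²·s⁻²·K⁻¹] = kg·m·s⁻³·K⁻¹
  (d) W·m⁻¹·K⁻¹ = J·s⁻¹·m⁻¹·K⁻¹ = kg·m·s⁻³·K⁻¹
  (e) [kg·m⁻¹·s⁻¹] · [m²·s⁻²·K⁻¹] = kg·m·s⁻³·K⁻¹
  (f) [kg·s⁻³] / [K] = kg·s⁻³·K⁻¹
All reduce to kg·m·s⁻³·K⁻¹ except (f), which is kg·s⁻³·K⁻¹.

(f)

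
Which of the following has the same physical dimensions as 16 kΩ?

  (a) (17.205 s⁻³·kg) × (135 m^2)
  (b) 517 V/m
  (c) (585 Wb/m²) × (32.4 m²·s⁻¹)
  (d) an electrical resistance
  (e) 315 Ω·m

(d)

Reference: Ω = V·A⁻¹ = kg·m²·s⁻³·A⁻².
Each option:
  (a) [kg·s⁻³] · [m²] = kg·m²·s⁻³
  (b) V·m⁻¹ = J·C⁻¹·m⁻¹ = kg·m·s⁻³·A⁻¹
  (c) [kg·s⁻²·A⁻¹] · [m²·s⁻¹] = kg·m²·s⁻³·A⁻¹
  (d) [electrical resistance] = kg·m²·s⁻³·A⁻²  ← same
  (e) Ω·m = V·A⁻¹·m = kg·m³·s⁻³·A⁻²
Only (d) matches kg·m²·s⁻³·A⁻².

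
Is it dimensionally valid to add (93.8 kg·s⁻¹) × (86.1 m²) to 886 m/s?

No

Dimensions:
  (93.8 kg·s⁻¹) × (86.1 m²):  [kg·s⁻¹] · [m²] = kg·m²·s⁻¹
  886 m/s:  m·s⁻¹
kg·m²·s⁻¹ ≠ m·s⁻¹, so they cannot be added.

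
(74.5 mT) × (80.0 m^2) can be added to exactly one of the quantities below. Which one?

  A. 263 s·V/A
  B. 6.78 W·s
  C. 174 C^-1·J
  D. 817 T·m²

D.

Reference: [kg·s⁻²·A⁻¹] · [m²] = kg·m²·s⁻²·A⁻¹.
Each option:
  A. V·s·A⁻¹ = J·C⁻¹·s·A⁻¹ = kg·m²·s⁻²·A⁻²
  B. W·s = J·s⁻¹·s = kg·m²·s⁻²
  C. J·C⁻¹ = N·m·(s·A)⁻¹ = kg·m²·s⁻³·A⁻¹
  D. T·m² = Wb·m⁻²·m² = kg·m²·s⁻²·A⁻¹  ← same
Only D. matches kg·m²·s⁻²·A⁻¹.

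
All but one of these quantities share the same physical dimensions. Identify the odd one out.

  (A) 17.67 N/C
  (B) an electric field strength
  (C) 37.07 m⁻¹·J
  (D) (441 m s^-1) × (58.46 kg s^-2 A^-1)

Work out the base dimensions of each:
  (A) N·C⁻¹ = kg·m·s⁻²·(s·A)⁻¹ = kg·m·s⁻³·A⁻¹
  (B) [electric field strength] = kg·m·s⁻³·A⁻¹
  (C) J·m⁻¹ = N·m·m⁻¹ = kg·m·s⁻²
  (D) [m·s⁻¹] · [kg·s⁻²·A⁻¹] = kg·m·s⁻³·A⁻¹
All reduce to kg·m·s⁻³·A⁻¹ except (C), which is kg·m·s⁻².

(C)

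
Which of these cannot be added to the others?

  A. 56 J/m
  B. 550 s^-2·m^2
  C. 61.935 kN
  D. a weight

B.

Work out the base dimensions of each:
  A. J·m⁻¹ = N·m·m⁻¹ = kg·m·s⁻²
  B. m²·s⁻²
  C. N = kg·m·s⁻²
  D. [weight] = kg·m·s⁻²
All reduce to kg·m·s⁻² except B., which is m²·s⁻².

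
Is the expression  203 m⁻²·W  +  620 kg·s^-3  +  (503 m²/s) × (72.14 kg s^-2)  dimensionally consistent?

No

In SI base units:
  203 m⁻²·W:  W·m⁻² = J·s⁻¹·m⁻² = kg·s⁻³
  620 kg·s^-3:  kg·s⁻³
  (503 m²/s) × (72.14 kg s^-2):  [m²·s⁻¹] · [kg·s⁻²] = kg·m²·s⁻³
The terms do not share a single dimension (kg·m²·s⁻³ vs kg·s⁻³).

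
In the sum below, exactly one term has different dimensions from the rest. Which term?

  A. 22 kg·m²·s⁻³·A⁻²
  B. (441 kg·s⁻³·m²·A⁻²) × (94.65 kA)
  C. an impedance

B.

In SI base units:
  A. kg·m²·s⁻³·A⁻²
  B. [kg·m²·s⁻³·A⁻²] · [A] = kg·m²·s⁻³·A⁻¹
  C. [impedance] = kg·m²·s⁻³·A⁻²
All reduce to kg·m²·s⁻³·A⁻² except B., which is kg·m²·s⁻³·A⁻¹.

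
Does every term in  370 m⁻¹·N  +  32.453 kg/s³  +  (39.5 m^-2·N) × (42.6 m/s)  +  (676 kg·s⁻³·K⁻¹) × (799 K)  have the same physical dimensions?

In SI base units:
  370 m⁻¹·N:  N·m⁻¹ = kg·m·s⁻²·m⁻¹ = kg·s⁻²
  32.453 kg/s³:  kg·s⁻³
  (39.5 m^-2·N) × (42.6 m/s):  [kg·m⁻¹·s⁻²] · [m·s⁻¹] = kg·s⁻³
  (676 kg·s⁻³·K⁻¹) × (799 K):  [kg·s⁻³·K⁻¹] · [K] = kg·s⁻³
The terms do not share a single dimension (kg·s⁻² vs kg·s⁻³).

No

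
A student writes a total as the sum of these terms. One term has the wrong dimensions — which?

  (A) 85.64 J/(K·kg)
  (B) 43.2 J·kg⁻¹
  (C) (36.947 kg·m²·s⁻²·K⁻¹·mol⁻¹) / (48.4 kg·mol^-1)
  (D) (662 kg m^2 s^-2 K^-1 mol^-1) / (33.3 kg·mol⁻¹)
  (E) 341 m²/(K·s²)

(B)

In SI base units:
  (A) J·kg⁻¹·K⁻¹ = N·m·kg⁻¹·K⁻¹ = m²·s⁻²·K⁻¹
  (B) J·kg⁻¹ = N·m·kg⁻¹ = m²·s⁻²
  (C) [kg·m²·s⁻²·K⁻¹·mol⁻¹] / [kg·mol⁻¹] = m²·s⁻²·K⁻¹
  (D) [kg·m²·s⁻²·K⁻¹·mol⁻¹] / [kg·mol⁻¹] = m²·s⁻²·K⁻¹
  (E) m²·s⁻²·K⁻¹
All reduce to m²·s⁻²·K⁻¹ except (B), which is m²·s⁻².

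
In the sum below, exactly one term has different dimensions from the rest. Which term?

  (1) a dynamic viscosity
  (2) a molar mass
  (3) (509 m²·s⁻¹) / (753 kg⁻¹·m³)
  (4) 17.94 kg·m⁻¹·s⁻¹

Reduce each to base SI dimensions:
  (1) [dynamic viscosity] = kg·m⁻¹·s⁻¹
  (2) [molar mass] = kg·mol⁻¹
  (3) [m²·s⁻¹] / [kg⁻¹·m³] = kg·m⁻¹·s⁻¹
  (4) kg·m⁻¹·s⁻¹
All reduce to kg·m⁻¹·s⁻¹ except (2), which is kg·mol⁻¹.

(2)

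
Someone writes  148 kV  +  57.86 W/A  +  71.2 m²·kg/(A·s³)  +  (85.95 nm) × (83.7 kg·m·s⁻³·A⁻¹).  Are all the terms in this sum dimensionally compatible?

Yes

Reduce each to base SI dimensions:
  148 kV:  V = J·C⁻¹ = kg·m²·s⁻³·A⁻¹
  57.86 W/A:  W·A⁻¹ = J·s⁻¹·A⁻¹ = kg·m²·s⁻³·A⁻¹
  71.2 m²·kg/(A·s³):  kg·m²·s⁻³·A⁻¹
  (85.95 nm) × (83.7 kg·m·s⁻³·A⁻¹):  [m] · [kg·m·s⁻³·A⁻¹] = kg·m²·s⁻³·A⁻¹
Every term reduces to kg·m²·s⁻³·A⁻¹.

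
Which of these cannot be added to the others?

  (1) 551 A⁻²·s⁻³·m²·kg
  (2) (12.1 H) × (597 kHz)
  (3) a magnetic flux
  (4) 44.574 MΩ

In SI base units:
  (1) kg·m²·s⁻³·A⁻²
  (2) [kg·m²·s⁻²·A⁻²] · [s⁻¹] = kg·m²·s⁻³·A⁻²
  (3) [magnetic flux] = kg·m²·s⁻²·A⁻¹
  (4) Ω = V·A⁻¹ = kg·m²·s⁻³·A⁻²
All reduce to kg·m²·s⁻³·A⁻² except (3), which is kg·m²·s⁻²·A⁻¹.

(3)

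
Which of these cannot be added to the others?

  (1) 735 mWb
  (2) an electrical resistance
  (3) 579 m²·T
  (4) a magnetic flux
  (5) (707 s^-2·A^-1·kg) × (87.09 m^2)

In SI base units:
  (1) Wb = V·s = kg·m²·s⁻²·A⁻¹
  (2) [electrical resistance] = kg·m²·s⁻³·A⁻²
  (3) T·m² = Wb·m⁻²·m² = kg·m²·s⁻²·A⁻¹
  (4) [magnetic flux] = kg·m²·s⁻²·A⁻¹
  (5) [kg·s⁻²·A⁻¹] · [m²] = kg·m²·s⁻²·A⁻¹
All reduce to kg·m²·s⁻²·A⁻¹ except (2), which is kg·m²·s⁻³·A⁻².

(2)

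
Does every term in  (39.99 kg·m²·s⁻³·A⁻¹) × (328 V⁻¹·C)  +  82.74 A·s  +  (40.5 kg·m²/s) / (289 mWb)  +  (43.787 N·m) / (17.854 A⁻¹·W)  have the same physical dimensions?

Yes

Dimensions:
  (39.99 kg·m²·s⁻³·A⁻¹) × (328 V⁻¹·C):  [kg·m²·s⁻³·A⁻¹] · [kg⁻¹·m⁻²·s⁴·A²] = s·A
  82.74 A·s:  A·s = s·A
  (40.5 kg·m²/s) / (289 mWb):  [kg·m²·s⁻¹] / [kg·m²·s⁻²·A⁻¹] = s·A
  (43.787 N·m) / (17.854 A⁻¹·W):  [kg·m²·s⁻²] / [kg·m²·s⁻³·A⁻¹] = s·A
Every term reduces to s·A.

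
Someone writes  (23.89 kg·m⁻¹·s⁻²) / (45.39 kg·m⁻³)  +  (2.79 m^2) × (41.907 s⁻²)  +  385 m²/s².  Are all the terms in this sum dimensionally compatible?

Yes

In SI base units:
  (23.89 kg·m⁻¹·s⁻²) / (45.39 kg·m⁻³):  [kg·m⁻¹·s⁻²] / [kg·m⁻³] = m²·s⁻²
  (2.79 m^2) × (41.907 s⁻²):  [m²] · [s⁻²] = m²·s⁻²
  385 m²/s²:  m²·s⁻²
Every term reduces to m²·s⁻².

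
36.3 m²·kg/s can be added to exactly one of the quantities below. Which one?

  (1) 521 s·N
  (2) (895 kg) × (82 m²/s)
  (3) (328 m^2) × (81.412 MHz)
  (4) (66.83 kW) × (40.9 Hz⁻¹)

(2)

Reference: kg·m²·s⁻¹.
Each option:
  (1) N·s = kg·m·s⁻²·s = kg·m·s⁻¹
  (2) [kg] · [m²·s⁻¹] = kg·m²·s⁻¹  ← same
  (3) [m²] · [s⁻¹] = m²·s⁻¹
  (4) [kg·m²·s⁻³] · [s] = kg·m²·s⁻²
Only (2) matches kg·m²·s⁻¹.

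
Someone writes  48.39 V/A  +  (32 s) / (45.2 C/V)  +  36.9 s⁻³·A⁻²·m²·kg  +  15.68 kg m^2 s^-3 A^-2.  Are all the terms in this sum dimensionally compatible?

Yes

Dimensions:
  48.39 V/A:  V·A⁻¹ = J·C⁻¹·A⁻¹ = kg·m²·s⁻³·A⁻²
  (32 s) / (45.2 C/V):  [s] / [kg⁻¹·m⁻²·s⁴·A²] = kg·m²·s⁻³·A⁻²
  36.9 s⁻³·A⁻²·m²·kg:  kg·m²·s⁻³·A⁻²
  15.68 kg m^2 s^-3 A^-2:  kg·m²·s⁻³·A⁻²
Every term reduces to kg·m²·s⁻³·A⁻².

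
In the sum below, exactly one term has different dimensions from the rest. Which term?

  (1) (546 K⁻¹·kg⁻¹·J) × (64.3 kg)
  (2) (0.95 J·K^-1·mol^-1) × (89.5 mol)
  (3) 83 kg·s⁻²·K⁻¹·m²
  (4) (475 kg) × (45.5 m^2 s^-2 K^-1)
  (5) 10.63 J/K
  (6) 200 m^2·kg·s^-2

In SI base units:
  (1) [m²·s⁻²·K⁻¹] · [kg] = kg·m²·s⁻²·K⁻¹
  (2) [kg·m²·s⁻²·K⁻¹·mol⁻¹] · [mol] = kg·m²·s⁻²·K⁻¹
  (3) kg·m²·s⁻²·K⁻¹
  (4) [kg] · [m²·s⁻²·K⁻¹] = kg·m²·s⁻²·K⁻¹
  (5) J·K⁻¹ = N·m·K⁻¹ = kg·m²·s⁻²·K⁻¹
  (6) kg·m²·s⁻²
All reduce to kg·m²·s⁻²·K⁻¹ except (6), which is kg·m²·s⁻².

(6)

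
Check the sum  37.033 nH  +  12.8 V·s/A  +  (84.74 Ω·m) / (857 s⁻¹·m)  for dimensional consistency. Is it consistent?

Yes

Reduce each to base SI dimensions:
  37.033 nH:  H = V·s·A⁻¹ = kg·m²·s⁻²·A⁻²
  12.8 V·s/A:  V·s·A⁻¹ = J·C⁻¹·s·A⁻¹ = kg·m²·s⁻²·A⁻²
  (84.74 Ω·m) / (857 s⁻¹·m):  [kg·m³·s⁻³·A⁻²] / [m·s⁻¹] = kg·m²·s⁻²·A⁻²
Every term reduces to kg·m²·s⁻²·A⁻².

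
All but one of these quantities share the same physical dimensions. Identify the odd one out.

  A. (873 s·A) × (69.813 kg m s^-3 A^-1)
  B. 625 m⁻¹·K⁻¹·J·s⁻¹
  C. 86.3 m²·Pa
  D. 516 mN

B.

Reduce each to base SI dimensions:
  A. [s·A] · [kg·m·s⁻³·A⁻¹] = kg·m·s⁻²
  B. J·s⁻¹·m⁻¹·K⁻¹ = N·m·s⁻¹·m⁻¹·K⁻¹ = kg·m·s⁻³·K⁻¹
  C. Pa·m² = N·m⁻²·m² = kg·m·s⁻²
  D. N = kg·m·s⁻²
All reduce to kg·m·s⁻² except B., which is kg·m·s⁻³·K⁻¹.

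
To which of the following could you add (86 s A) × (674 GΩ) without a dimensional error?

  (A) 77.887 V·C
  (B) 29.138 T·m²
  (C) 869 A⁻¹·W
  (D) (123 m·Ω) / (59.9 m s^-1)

Reference: [s·A] · [kg·m²·s⁻³·A⁻²] = kg·m²·s⁻²·A⁻¹.
Each option:
  (A) C·V = s·A·J·C⁻¹ = kg·m²·s⁻²
  (B) T·m² = Wb·m⁻²·m² = kg·m²·s⁻²·A⁻¹  ← same
  (C) W·A⁻¹ = J·s⁻¹·A⁻¹ = kg·m²·s⁻³·A⁻¹
  (D) [kg·m³·s⁻³·A⁻²] / [m·s⁻¹] = kg·m²·s⁻²·A⁻²
Only (B) matches kg·m²·s⁻²·A⁻¹.

(B)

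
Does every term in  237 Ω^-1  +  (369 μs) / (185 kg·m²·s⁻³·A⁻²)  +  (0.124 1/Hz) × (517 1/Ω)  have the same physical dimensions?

No

Dimensions:
  237 Ω^-1:  Ω⁻¹ = (V·A⁻¹)⁻¹ = kg⁻¹·m⁻²·s³·A²
  (369 μs) / (185 kg·m²·s⁻³·A⁻²):  [s] / [kg·m²·s⁻³·A⁻²] = kg⁻¹·m⁻²·s⁴·A²
  (0.124 1/Hz) × (517 1/Ω):  [s] · [kg⁻¹·m⁻²·s³·A²] = kg⁻¹·m⁻²·s⁴·A²
The terms do not share a single dimension (kg⁻¹·m⁻²·s³·A² vs kg⁻¹·m⁻²·s⁴·A²).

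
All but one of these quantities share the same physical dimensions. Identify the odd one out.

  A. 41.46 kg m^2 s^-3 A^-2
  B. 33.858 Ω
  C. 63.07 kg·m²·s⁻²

C.

In SI base units:
  A. kg·m²·s⁻³·A⁻²
  B. Ω = V·A⁻¹ = kg·m²·s⁻³·A⁻²
  C. kg·m²·s⁻²
All reduce to kg·m²·s⁻³·A⁻² except C., which is kg·m²·s⁻².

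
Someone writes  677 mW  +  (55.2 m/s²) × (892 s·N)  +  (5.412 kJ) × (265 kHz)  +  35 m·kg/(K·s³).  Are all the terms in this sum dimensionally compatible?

Expand each in SI base units:
  677 mW:  W = J·s⁻¹ = kg·m²·s⁻³
  (55.2 m/s²) × (892 s·N):  [m·s⁻²] · [kg·m·s⁻¹] = kg·m²·s⁻³
  (5.412 kJ) × (265 kHz):  [kg·m²·s⁻²] · [s⁻¹] = kg·m²·s⁻³
  35 m·kg/(K·s³):  kg·m·s⁻³·K⁻¹
The terms do not share a single dimension (kg·m²·s⁻³ vs kg·m·s⁻³·K⁻¹).

No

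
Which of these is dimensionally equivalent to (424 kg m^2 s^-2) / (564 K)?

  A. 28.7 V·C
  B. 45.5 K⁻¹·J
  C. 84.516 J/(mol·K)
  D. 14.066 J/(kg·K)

B.

Reference: [kg·m²·s⁻²] / [K] = kg·m²·s⁻²·K⁻¹.
Each option:
  A. C·V = s·A·J·C⁻¹ = kg·m²·s⁻²
  B. J·K⁻¹ = N·m·K⁻¹ = kg·m²·s⁻²·K⁻¹  ← same
  C. J·mol⁻¹·K⁻¹ = N·m·mol⁻¹·K⁻¹ = kg·m²·s⁻²·K⁻¹·mol⁻¹
  D. J·kg⁻¹·K⁻¹ = N·m·kg⁻¹·K⁻¹ = m²·s⁻²·K⁻¹
Only B. matches kg·m²·s⁻²·K⁻¹.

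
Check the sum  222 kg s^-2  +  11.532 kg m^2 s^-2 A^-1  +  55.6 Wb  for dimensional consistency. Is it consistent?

No

In SI base units:
  222 kg s^-2:  kg·s⁻²
  11.532 kg m^2 s^-2 A^-1:  kg·m²·s⁻²·A⁻¹
  55.6 Wb:  Wb = V·s = kg·m²·s⁻²·A⁻¹
The terms do not share a single dimension (kg·m²·s⁻²·A⁻¹ vs kg·s⁻²).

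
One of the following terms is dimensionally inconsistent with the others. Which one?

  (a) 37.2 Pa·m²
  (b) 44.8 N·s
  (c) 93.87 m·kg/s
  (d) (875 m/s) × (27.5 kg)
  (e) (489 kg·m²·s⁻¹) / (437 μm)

(a)

Reduce each to base SI dimensions:
  (a) Pa·m² = N·m⁻²·m² = kg·m·s⁻²
  (b) N·s = kg·m·s⁻²·s = kg·m·s⁻¹
  (c) kg·m·s⁻¹
  (d) [m·s⁻¹] · [kg] = kg·m·s⁻¹
  (e) [kg·m²·s⁻¹] / [m] = kg·m·s⁻¹
All reduce to kg·m·s⁻¹ except (a), which is kg·m·s⁻².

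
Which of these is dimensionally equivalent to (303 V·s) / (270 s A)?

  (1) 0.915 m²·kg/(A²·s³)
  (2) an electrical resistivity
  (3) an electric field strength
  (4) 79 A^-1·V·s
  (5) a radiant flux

Reference: [kg·m²·s⁻²·A⁻¹] / [s·A] = kg·m²·s⁻³·A⁻².
Each option:
  (1) kg·m²·s⁻³·A⁻²  ← same
  (2) [electrical resistivity] = kg·m³·s⁻³·A⁻²
  (3) [electric field strength] = kg·m·s⁻³·A⁻¹
  (4) V·s·A⁻¹ = J·C⁻¹·s·A⁻¹ = kg·m²·s⁻²·A⁻²
  (5) [radiant flux] = kg·m²·s⁻³
Only (1) matches kg·m²·s⁻³·A⁻².

(1)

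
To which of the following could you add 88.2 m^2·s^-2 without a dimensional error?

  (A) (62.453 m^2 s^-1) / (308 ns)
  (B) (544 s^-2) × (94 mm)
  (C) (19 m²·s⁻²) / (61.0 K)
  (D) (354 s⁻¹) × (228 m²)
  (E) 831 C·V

(A)

Reference: m²·s⁻².
Each option:
  (A) [m²·s⁻¹] / [s] = m²·s⁻²  ← same
  (B) [s⁻²] · [m] = m·s⁻²
  (C) [m²·s⁻²] / [K] = m²·s⁻²·K⁻¹
  (D) [s⁻¹] · [m²] = m²·s⁻¹
  (E) C·V = s·A·J·C⁻¹ = kg·m²·s⁻²
Only (A) matches m²·s⁻².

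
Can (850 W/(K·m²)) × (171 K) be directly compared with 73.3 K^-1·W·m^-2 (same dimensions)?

Dimensions:
  (850 W/(K·m²)) × (171 K):  [kg·s⁻³·K⁻¹] · [K] = kg·s⁻³
  73.3 K^-1·W·m^-2:  W·m⁻²·K⁻¹ = J·s⁻¹·m⁻²·K⁻¹ = kg·s⁻³·K⁻¹
kg·s⁻³ ≠ kg·s⁻³·K⁻¹, so they cannot be added.

No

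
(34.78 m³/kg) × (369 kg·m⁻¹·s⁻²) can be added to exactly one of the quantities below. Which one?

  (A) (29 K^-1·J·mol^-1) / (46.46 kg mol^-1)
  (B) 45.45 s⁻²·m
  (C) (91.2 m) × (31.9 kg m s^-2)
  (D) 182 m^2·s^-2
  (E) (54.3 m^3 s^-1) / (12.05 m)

Reference: [kg⁻¹·m³] · [kg·m⁻¹·s⁻²] = m²·s⁻².
Each option:
  (A) [kg·m²·s⁻²·K⁻¹·mol⁻¹] / [kg·mol⁻¹] = m²·s⁻²·K⁻¹
  (B) m·s⁻²
  (C) [m] · [kg·m·s⁻²] = kg·m²·s⁻²
  (D) m²·s⁻²  ← same
  (E) [m³·s⁻¹] / [m] = m²·s⁻¹
Only (D) matches m²·s⁻².

(D)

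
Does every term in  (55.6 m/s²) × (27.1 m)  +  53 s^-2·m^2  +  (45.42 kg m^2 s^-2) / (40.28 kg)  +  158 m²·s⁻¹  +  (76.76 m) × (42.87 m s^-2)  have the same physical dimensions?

Work out the base dimensions of each:
  (55.6 m/s²) × (27.1 m):  [m·s⁻²] · [m] = m²·s⁻²
  53 s^-2·m^2:  m²·s⁻²
  (45.42 kg m^2 s^-2) / (40.28 kg):  [kg·m²·s⁻²] / [kg] = m²·s⁻²
  158 m²·s⁻¹:  m²·s⁻¹
  (76.76 m) × (42.87 m s^-2):  [m] · [m·s⁻²] = m²·s⁻²
The terms do not share a single dimension (m²·s⁻² vs m²·s⁻¹).

No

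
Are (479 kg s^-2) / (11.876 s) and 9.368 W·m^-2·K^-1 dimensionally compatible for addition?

Expand each in SI base units:
  (479 kg s^-2) / (11.876 s):  [kg·s⁻²] / [s] = kg·s⁻³
  9.368 W·m^-2·K^-1:  W·m⁻²·K⁻¹ = J·s⁻¹·m⁻²·K⁻¹ = kg·s⁻³·K⁻¹
kg·s⁻³ ≠ kg·s⁻³·K⁻¹, so they cannot be added.

No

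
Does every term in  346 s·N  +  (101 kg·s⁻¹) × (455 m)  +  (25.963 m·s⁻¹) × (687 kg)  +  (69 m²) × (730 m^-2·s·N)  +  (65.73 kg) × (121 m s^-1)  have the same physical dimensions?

Work out the base dimensions of each:
  346 s·N:  N·s = kg·m·s⁻²·s = kg·m·s⁻¹
  (101 kg·s⁻¹) × (455 m):  [kg·s⁻¹] · [m] = kg·m·s⁻¹
  (25.963 m·s⁻¹) × (687 kg):  [m·s⁻¹] · [kg] = kg·m·s⁻¹
  (69 m²) × (730 m^-2·s·N):  [m²] · [kg·m⁻¹·s⁻¹] = kg·m·s⁻¹
  (65.73 kg) × (121 m s^-1):  [kg] · [m·s⁻¹] = kg·m·s⁻¹
Every term reduces to kg·m·s⁻¹.

Yes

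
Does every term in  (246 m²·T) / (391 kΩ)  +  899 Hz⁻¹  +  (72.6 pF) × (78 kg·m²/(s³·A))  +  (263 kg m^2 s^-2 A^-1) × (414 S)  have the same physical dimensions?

Work out the base dimensions of each:
  (246 m²·T) / (391 kΩ):  [kg·m²·s⁻²·A⁻¹] / [kg·m²·s⁻³·A⁻²] = s·A
  899 Hz⁻¹:  Hz⁻¹ = (s⁻¹)⁻¹ = s
  (72.6 pF) × (78 kg·m²/(s³·A)):  [kg⁻¹·m⁻²·s⁴·A²] · [kg·m²·s⁻³·A⁻¹] = s·A
  (263 kg m^2 s^-2 A^-1) × (414 S):  [kg·m²·s⁻²·A⁻¹] · [kg⁻¹·m⁻²·s³·A²] = s·A
The terms do not share a single dimension (s vs s·A).

No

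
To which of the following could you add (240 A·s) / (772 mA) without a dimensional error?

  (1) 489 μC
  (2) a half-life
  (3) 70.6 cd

Reference: [s·A] / [A] = s.
Each option:
  (1) C = s·A
  (2) [half-life] = s  ← same
  (3) cd
Only (2) matches s.

(2)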